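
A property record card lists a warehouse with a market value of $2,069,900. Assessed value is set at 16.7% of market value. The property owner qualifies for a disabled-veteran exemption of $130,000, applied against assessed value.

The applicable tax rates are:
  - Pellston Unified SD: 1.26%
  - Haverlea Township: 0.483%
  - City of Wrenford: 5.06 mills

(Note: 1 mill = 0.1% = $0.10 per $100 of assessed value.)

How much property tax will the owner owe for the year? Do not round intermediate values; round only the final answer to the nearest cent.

$4,850.49

Assessed value = $2,069,900 × 0.167 = $345,673.3
Taxable value = $345,673.3 − $130,000 = $215,673.3
Pellston Unified SD: $215,673.3 × 0.0126 = $2,717.48358
Haverlea Township: $215,673.3 × 0.00483 = $1,041.702039
City of Wrenford: $215,673.3 × 0.00506 = $1,091.306898
Total = $4,850.492517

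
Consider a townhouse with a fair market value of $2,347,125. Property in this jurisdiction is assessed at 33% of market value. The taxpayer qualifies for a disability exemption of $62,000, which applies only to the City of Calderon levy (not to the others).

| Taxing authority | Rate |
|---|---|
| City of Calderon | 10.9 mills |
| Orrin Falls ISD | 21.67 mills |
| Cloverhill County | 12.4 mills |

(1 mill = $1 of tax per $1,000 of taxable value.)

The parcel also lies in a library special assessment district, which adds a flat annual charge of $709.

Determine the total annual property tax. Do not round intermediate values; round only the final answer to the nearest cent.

Assessed value = $2,347,125 × 0.33 = $774,551.25
City of Calderon: ($774,551.25 − $62,000) × 0.0109 = $712,551.25 × 0.0109 = $7,766.808625
Orrin Falls ISD: $774,551.25 × 0.02167 = $16,784.5255875
Cloverhill County: $774,551.25 × 0.0124 = $9,604.4355
Levies subtotal = $34,155.7697125
Total = $34,155.7697125 + $709 = $34,864.7697125

$34,864.77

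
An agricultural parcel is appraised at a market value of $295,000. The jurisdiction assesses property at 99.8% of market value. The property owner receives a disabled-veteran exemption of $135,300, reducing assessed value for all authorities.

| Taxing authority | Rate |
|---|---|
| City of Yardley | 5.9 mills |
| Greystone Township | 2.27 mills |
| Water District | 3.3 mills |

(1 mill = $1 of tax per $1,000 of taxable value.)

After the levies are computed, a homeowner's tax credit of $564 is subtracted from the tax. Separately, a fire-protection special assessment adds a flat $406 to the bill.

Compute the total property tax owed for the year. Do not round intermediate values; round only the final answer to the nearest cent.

Assessed value = $295,000 × 0.998 = $294,410
Taxable value = $294,410 − $135,300 = $159,110
City of Yardley: $159,110 × 0.0059 = $938.749
Greystone Township: $159,110 × 0.00227 = $361.1797
Water District: $159,110 × 0.0033 = $525.063
Levies subtotal = $1,824.9917
After credit = $1,824.9917 − $564 = $1,260.9917
Total = $1,260.9917 + $406 = $1,666.9917

$1,666.99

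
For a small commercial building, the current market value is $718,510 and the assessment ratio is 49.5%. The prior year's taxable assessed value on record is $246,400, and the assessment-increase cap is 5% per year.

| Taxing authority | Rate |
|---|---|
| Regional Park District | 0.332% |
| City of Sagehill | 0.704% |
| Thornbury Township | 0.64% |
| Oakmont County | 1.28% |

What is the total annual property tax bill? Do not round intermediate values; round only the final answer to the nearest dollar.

Uncapped assessed value = $718,510 × 0.495 = $355,662.45
Cap limit = $246,400 × 1.05 = $258,720
Taxable assessed value = min($355,662.45, $258,720) = $258,720 (cap binds)
Regional Park District: $258,720 × 0.00332 = $858.9504
City of Sagehill: $258,720 × 0.00704 = $1,821.3888
Thornbury Township: $258,720 × 0.0064 = $1,655.808
Oakmont County: $258,720 × 0.0128 = $3,311.616
Total = $7,647.7632

$7,648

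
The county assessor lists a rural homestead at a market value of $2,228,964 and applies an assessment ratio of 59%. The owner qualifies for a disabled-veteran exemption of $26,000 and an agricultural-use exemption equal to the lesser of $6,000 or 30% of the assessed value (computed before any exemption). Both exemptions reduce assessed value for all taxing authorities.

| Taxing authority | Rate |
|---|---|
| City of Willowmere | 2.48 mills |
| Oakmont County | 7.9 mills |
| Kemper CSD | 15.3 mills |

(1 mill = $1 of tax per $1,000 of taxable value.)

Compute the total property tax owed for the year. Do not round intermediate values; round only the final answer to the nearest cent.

$32,949.72

Assessed value = $2,228,964 × 0.59 = $1,315,088.76
Agricultural-use exemption = min($6,000, 30% × $1,315,088.76) = min($6,000, $394,526.628) = $6,000 (dollar cap binds)
Taxable value = $1,315,088.76 − $26,000 − $6,000 = $1,283,088.76
City of Willowmere: $1,283,088.76 × 0.00248 = $3,182.0601248
Oakmont County: $1,283,088.76 × 0.0079 = $10,136.401204
Kemper CSD: $1,283,088.76 × 0.0153 = $19,631.258028
Total = $32,949.7193568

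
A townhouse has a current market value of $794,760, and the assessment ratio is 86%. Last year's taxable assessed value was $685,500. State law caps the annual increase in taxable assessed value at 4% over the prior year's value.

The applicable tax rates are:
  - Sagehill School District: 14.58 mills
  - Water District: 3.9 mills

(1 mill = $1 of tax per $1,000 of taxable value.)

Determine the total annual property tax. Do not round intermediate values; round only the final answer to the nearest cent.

$12,630.96

Uncapped assessed value = $794,760 × 0.86 = $683,493.6
Cap limit = $685,500 × 1.04 = $712,920
Taxable assessed value = min($683,493.6, $712,920) = $683,493.6 (cap does not bind)
Sagehill School District: $683,493.6 × 0.01458 = $9,965.336688
Water District: $683,493.6 × 0.0039 = $2,665.62504
Total = $12,630.961728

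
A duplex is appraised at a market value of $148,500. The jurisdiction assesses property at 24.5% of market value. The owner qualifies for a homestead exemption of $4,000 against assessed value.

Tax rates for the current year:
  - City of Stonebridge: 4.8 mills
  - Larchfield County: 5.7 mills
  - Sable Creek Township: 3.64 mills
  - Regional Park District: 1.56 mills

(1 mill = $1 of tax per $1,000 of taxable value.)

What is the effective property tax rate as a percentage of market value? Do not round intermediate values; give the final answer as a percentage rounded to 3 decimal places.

Assessed value = $148,500 × 0.245 = $36,382.5
Taxable value = $36,382.5 − $4,000 = $32,382.5
City of Stonebridge: $32,382.5 × 0.0048 = $155.436
Larchfield County: $32,382.5 × 0.0057 = $184.58025
Sable Creek Township: $32,382.5 × 0.00364 = $117.8723
Regional Park District: $32,382.5 × 0.00156 = $50.5167
Total tax = $508.40525
Effective rate = $508.40525 ÷ $148,500 = 0.342% of market value

0.342%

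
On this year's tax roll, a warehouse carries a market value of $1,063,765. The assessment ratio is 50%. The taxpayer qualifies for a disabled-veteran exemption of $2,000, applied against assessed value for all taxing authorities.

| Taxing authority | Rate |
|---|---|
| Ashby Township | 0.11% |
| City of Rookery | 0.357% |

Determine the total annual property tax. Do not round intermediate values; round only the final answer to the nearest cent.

$2,474.55

Assessed value = $1,063,765 × 0.5 = $531,882.5
Taxable value = $531,882.5 − $2,000 = $529,882.5
Ashby Township: $529,882.5 × 0.0011 = $582.87075
City of Rookery: $529,882.5 × 0.00357 = $1,891.680525
Total = $582.87075 + $1,891.680525 = $2,474.551275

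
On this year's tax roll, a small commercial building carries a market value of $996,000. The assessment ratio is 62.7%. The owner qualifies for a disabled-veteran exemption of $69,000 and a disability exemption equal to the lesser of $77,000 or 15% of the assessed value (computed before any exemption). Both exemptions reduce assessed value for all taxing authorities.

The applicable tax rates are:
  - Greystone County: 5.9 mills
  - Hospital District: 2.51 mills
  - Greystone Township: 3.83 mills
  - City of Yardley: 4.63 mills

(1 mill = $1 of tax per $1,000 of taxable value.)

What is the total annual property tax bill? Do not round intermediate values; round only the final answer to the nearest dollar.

$8,072

Assessed value = $996,000 × 0.627 = $624,492
Disability exemption = min($77,000, 15% × $624,492) = min($77,000, $93,673.8) = $77,000 (dollar cap binds)
Taxable value = $624,492 − $69,000 − $77,000 = $478,492
Greystone County: $478,492 × 0.0059 = $2,823.1028
Hospital District: $478,492 × 0.00251 = $1,201.01492
Greystone Township: $478,492 × 0.00383 = $1,832.62436
City of Yardley: $478,492 × 0.00463 = $2,215.41796
Total = $8,072.16004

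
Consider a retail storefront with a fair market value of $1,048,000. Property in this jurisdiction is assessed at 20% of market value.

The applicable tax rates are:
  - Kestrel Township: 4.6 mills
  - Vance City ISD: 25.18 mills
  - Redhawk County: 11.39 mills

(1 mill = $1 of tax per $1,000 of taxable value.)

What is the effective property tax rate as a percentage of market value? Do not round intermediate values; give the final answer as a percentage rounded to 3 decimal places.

0.823%

Assessed value = $1,048,000 × 0.2 = $209,600
Kestrel Township: $209,600 × 0.0046 = $964.16
Vance City ISD: $209,600 × 0.02518 = $5,277.728
Redhawk County: $209,600 × 0.01139 = $2,387.344
Total tax = $8,629.232
Effective rate = $8,629.232 ÷ $1,048,000 = 0.823% of market value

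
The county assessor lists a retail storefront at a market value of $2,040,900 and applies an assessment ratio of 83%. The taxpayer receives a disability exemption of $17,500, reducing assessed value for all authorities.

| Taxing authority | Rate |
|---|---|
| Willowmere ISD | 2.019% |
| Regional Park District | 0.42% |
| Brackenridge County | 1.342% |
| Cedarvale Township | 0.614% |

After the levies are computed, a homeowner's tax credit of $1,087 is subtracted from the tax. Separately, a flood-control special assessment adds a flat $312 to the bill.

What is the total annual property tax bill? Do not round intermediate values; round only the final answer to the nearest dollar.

$72,905

Assessed value = $2,040,900 × 0.83 = $1,693,947
Taxable value = $1,693,947 − $17,500 = $1,676,447
Willowmere ISD: $1,676,447 × 0.02019 = $33,847.46493
Regional Park District: $1,676,447 × 0.0042 = $7,041.0774
Brackenridge County: $1,676,447 × 0.01342 = $22,497.91874
Cedarvale Township: $1,676,447 × 0.00614 = $10,293.38458
Levies subtotal = $73,679.84565
After credit = $73,679.84565 − $1,087 = $72,592.84565
Total = $72,592.84565 + $312 = $72,904.84565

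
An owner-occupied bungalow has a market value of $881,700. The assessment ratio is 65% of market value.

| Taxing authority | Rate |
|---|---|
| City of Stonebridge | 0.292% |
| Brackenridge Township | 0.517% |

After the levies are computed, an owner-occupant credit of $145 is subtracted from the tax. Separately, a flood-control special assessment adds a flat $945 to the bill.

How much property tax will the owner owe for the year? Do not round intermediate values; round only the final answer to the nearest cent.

Assessed value = $881,700 × 0.65 = $573,105
City of Stonebridge: $573,105 × 0.00292 = $1,673.4666
Brackenridge Township: $573,105 × 0.00517 = $2,962.95285
Levies subtotal = $4,636.41945
After credit = $4,636.41945 − $145 = $4,491.41945
Total = $4,491.41945 + $945 = $5,436.41945

$5,436.42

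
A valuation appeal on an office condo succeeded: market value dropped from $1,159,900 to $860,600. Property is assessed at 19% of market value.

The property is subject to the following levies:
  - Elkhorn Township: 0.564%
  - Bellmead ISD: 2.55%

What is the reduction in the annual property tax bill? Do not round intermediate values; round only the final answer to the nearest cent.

$1,770.84

Old assessed value = $1,159,900 × 0.19 = $220,381
New assessed value = $860,600 × 0.19 = $163,514
Combined rate = 0.00564 + 0.0255 = 0.03114
Old tax = $220,381 × 0.03114 = $6,862.66434
New tax = $163,514 × 0.03114 = $5,091.82596
Reduction = $6,862.66434 − $5,091.82596 = $1,770.83838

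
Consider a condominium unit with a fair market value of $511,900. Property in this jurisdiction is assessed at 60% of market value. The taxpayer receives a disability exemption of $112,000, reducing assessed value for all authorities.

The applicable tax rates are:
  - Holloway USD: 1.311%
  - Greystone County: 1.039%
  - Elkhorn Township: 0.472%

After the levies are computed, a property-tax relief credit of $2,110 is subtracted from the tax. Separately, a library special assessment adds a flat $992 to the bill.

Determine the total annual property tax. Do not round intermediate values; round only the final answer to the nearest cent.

$4,388.85

Assessed value = $511,900 × 0.6 = $307,140
Taxable value = $307,140 − $112,000 = $195,140
Holloway USD: $195,140 × 0.01311 = $2,558.2854
Greystone County: $195,140 × 0.01039 = $2,027.5046
Elkhorn Township: $195,140 × 0.00472 = $921.0608
Levies subtotal = $5,506.8508
After credit = $5,506.8508 − $2,110 = $3,396.8508
Total = $3,396.8508 + $992 = $4,388.8508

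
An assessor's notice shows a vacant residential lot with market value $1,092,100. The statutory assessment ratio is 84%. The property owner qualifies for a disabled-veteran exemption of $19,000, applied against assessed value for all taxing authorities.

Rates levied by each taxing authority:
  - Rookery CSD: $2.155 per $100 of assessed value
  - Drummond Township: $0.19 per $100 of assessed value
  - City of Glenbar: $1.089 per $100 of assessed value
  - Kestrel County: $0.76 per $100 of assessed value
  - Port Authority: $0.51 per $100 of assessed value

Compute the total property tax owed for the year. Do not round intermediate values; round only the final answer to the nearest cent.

$42,259.04

Assessed value = $1,092,100 × 0.84 = $917,364
Taxable value = $917,364 − $19,000 = $898,364
Rookery CSD: $898,364 × 0.02155 = $19,359.7442
Drummond Township: $898,364 × 0.0019 = $1,706.8916
City of Glenbar: $898,364 × 0.01089 = $9,783.18396
Kestrel County: $898,364 × 0.0076 = $6,827.5664
Port Authority: $898,364 × 0.0051 = $4,581.6564
Total = $19,359.7442 + $1,706.8916 + $9,783.18396 + $6,827.5664 + $4,581.6564 = $42,259.04256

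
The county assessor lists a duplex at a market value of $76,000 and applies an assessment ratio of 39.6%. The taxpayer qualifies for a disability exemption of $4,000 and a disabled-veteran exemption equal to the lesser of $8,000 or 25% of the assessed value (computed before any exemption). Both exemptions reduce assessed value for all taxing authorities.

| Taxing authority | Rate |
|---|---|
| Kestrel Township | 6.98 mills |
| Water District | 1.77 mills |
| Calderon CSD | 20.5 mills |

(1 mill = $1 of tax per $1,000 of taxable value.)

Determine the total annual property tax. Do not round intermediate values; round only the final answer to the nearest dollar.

$543

Assessed value = $76,000 × 0.396 = $30,096
Disabled-veteran exemption = min($8,000, 25% × $30,096) = min($8,000, $7,524) = $7,524 (percentage binds)
Taxable value = $30,096 − $4,000 − $7,524 = $18,572
Kestrel Township: $18,572 × 0.00698 = $129.63256
Water District: $18,572 × 0.00177 = $32.87244
Calderon CSD: $18,572 × 0.0205 = $380.726
Total = $543.231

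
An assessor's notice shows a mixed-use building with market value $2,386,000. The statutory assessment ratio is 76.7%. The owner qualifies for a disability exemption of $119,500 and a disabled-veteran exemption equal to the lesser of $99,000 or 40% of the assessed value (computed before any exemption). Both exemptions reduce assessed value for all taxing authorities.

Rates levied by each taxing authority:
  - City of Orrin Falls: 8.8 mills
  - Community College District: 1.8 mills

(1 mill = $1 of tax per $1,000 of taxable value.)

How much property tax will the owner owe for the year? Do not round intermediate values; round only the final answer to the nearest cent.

$17,082.56

Assessed value = $2,386,000 × 0.767 = $1,830,062
Disabled-veteran exemption = min($99,000, 40% × $1,830,062) = min($99,000, $732,024.8) = $99,000 (dollar cap binds)
Taxable value = $1,830,062 − $119,500 − $99,000 = $1,611,562
City of Orrin Falls: $1,611,562 × 0.0088 = $14,181.7456
Community College District: $1,611,562 × 0.0018 = $2,900.8116
Total = $17,082.5572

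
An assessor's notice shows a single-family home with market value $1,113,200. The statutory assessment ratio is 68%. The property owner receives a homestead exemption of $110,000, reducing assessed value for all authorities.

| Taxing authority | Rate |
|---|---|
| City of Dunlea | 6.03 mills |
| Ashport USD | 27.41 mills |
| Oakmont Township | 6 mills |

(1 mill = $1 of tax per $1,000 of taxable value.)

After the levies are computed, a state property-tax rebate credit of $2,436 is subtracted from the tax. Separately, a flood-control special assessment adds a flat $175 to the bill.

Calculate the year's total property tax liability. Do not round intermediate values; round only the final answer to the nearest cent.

Assessed value = $1,113,200 × 0.68 = $756,976
Taxable value = $756,976 − $110,000 = $646,976
City of Dunlea: $646,976 × 0.00603 = $3,901.26528
Ashport USD: $646,976 × 0.02741 = $17,733.61216
Oakmont Township: $646,976 × 0.006 = $3,881.856
Levies subtotal = $25,516.73344
After credit = $25,516.73344 − $2,436 = $23,080.73344
Total = $23,080.73344 + $175 = $23,255.73344

$23,255.73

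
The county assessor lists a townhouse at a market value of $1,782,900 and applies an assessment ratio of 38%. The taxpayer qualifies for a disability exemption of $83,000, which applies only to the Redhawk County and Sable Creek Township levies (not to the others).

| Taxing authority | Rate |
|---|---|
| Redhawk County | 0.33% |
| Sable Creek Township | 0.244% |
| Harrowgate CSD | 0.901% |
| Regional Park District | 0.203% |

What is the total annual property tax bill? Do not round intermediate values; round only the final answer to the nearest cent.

$10,892.06

Assessed value = $1,782,900 × 0.38 = $677,502
Redhawk County: ($677,502 − $83,000) × 0.0033 = $594,502 × 0.0033 = $1,961.8566
Sable Creek Township: ($677,502 − $83,000) × 0.00244 = $594,502 × 0.00244 = $1,450.58488
Harrowgate CSD: $677,502 × 0.00901 = $6,104.29302
Regional Park District: $677,502 × 0.00203 = $1,375.32906
Total = $10,892.06356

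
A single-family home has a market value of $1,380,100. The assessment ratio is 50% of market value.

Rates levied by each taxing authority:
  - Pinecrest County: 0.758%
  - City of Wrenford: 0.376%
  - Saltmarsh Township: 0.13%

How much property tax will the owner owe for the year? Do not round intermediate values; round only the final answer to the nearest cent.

Assessed value = $1,380,100 × 0.5 = $690,050
Pinecrest County: $690,050 × 0.00758 = $5,230.579
City of Wrenford: $690,050 × 0.00376 = $2,594.588
Saltmarsh Township: $690,050 × 0.0013 = $897.065
Total = $5,230.579 + $2,594.588 + $897.065 = $8,722.232

$8,722.23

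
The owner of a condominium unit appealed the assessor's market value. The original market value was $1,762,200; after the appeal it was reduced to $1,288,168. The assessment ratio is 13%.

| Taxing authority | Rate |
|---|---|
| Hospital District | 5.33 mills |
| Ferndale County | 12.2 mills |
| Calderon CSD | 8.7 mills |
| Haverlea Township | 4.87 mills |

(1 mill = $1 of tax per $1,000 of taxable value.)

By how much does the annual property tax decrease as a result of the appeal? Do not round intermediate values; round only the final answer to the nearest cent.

Old assessed value = $1,762,200 × 0.13 = $229,086
New assessed value = $1,288,168 × 0.13 = $167,461.84
Combined rate = 0.00533 + 0.0122 + 0.0087 + 0.00487 = 0.0311
Old tax = $229,086 × 0.0311 = $7,124.5746
New tax = $167,461.84 × 0.0311 = $5,208.063224
Reduction = $7,124.5746 − $5,208.063224 = $1,916.511376

$1,916.51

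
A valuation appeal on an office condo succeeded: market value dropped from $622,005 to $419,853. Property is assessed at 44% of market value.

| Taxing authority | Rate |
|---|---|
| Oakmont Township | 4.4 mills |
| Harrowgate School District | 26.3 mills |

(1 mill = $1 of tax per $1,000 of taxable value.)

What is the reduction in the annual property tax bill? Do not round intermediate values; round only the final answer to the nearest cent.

Old assessed value = $622,005 × 0.44 = $273,682.2
New assessed value = $419,853 × 0.44 = $184,735.32
Combined rate = 0.0044 + 0.0263 = 0.0307
Old tax = $273,682.2 × 0.0307 = $8,402.04354
New tax = $184,735.32 × 0.0307 = $5,671.374324
Reduction = $8,402.04354 − $5,671.374324 = $2,730.669216

$2,730.67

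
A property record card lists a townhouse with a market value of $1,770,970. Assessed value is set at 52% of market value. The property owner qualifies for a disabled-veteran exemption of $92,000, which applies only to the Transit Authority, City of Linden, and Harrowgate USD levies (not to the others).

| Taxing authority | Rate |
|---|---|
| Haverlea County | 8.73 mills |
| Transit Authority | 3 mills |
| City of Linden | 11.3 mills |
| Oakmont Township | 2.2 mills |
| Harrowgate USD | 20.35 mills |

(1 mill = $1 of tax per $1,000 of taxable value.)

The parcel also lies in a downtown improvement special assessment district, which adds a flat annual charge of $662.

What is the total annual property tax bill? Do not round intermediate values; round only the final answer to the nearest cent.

Assessed value = $1,770,970 × 0.52 = $920,904.4
Haverlea County: $920,904.4 × 0.00873 = $8,039.495412
Transit Authority: ($920,904.4 − $92,000) × 0.003 = $828,904.4 × 0.003 = $2,486.7132
City of Linden: ($920,904.4 − $92,000) × 0.0113 = $828,904.4 × 0.0113 = $9,366.61972
Oakmont Township: $920,904.4 × 0.0022 = $2,025.98968
Harrowgate USD: ($920,904.4 − $92,000) × 0.02035 = $828,904.4 × 0.02035 = $16,868.20454
Levies subtotal = $38,787.022552
Total = $38,787.022552 + $662 = $39,449.022552

$39,449.02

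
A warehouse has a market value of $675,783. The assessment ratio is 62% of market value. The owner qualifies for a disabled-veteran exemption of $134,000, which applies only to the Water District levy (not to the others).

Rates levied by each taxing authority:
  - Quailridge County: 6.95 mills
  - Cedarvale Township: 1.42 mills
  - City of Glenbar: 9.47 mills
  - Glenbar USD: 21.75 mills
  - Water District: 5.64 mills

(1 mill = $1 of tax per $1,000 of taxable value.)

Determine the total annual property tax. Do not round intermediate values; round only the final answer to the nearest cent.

Assessed value = $675,783 × 0.62 = $418,985.46
Quailridge County: $418,985.46 × 0.00695 = $2,911.948947
Cedarvale Township: $418,985.46 × 0.00142 = $594.9593532
City of Glenbar: $418,985.46 × 0.00947 = $3,967.7923062
Glenbar USD: $418,985.46 × 0.02175 = $9,112.933755
Water District: ($418,985.46 − $134,000) × 0.00564 = $284,985.46 × 0.00564 = $1,607.3179944
Total = $18,194.9523558

$18,194.95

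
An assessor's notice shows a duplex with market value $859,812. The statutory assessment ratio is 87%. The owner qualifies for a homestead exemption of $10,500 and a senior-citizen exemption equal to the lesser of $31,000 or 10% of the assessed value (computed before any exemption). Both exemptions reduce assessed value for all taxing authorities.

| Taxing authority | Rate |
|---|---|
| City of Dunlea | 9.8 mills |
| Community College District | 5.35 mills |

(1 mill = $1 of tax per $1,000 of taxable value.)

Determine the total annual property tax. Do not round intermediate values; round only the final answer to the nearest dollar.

Assessed value = $859,812 × 0.87 = $748,036.44
Senior-citizen exemption = min($31,000, 10% × $748,036.44) = min($31,000, $74,803.644) = $31,000 (dollar cap binds)
Taxable value = $748,036.44 − $10,500 − $31,000 = $706,536.44
City of Dunlea: $706,536.44 × 0.0098 = $6,924.057112
Community College District: $706,536.44 × 0.00535 = $3,779.969954
Total = $10,704.027066

$10,704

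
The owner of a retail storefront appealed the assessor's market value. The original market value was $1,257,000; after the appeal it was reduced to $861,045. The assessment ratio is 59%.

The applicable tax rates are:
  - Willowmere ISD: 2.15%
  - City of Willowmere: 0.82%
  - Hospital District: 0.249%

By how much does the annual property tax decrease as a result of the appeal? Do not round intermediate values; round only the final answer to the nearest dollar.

$7,520

Old assessed value = $1,257,000 × 0.59 = $741,630
New assessed value = $861,045 × 0.59 = $508,016.55
Combined rate = 0.0215 + 0.0082 + 0.00249 = 0.03219
Old tax = $741,630 × 0.03219 = $23,873.0697
New tax = $508,016.55 × 0.03219 = $16,353.0527445
Reduction = $23,873.0697 − $16,353.0527445 = $7,520.0169555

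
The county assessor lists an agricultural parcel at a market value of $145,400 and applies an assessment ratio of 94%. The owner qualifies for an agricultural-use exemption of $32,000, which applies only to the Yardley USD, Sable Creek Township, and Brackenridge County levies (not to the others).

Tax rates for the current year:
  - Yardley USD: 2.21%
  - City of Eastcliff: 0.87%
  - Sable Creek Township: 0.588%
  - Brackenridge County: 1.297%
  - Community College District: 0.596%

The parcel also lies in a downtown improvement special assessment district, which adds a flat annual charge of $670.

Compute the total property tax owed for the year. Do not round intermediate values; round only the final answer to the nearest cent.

Assessed value = $145,400 × 0.94 = $136,676
Yardley USD: ($136,676 − $32,000) × 0.0221 = $104,676 × 0.0221 = $2,313.3396
City of Eastcliff: $136,676 × 0.0087 = $1,189.0812
Sable Creek Township: ($136,676 − $32,000) × 0.00588 = $104,676 × 0.00588 = $615.49488
Brackenridge County: ($136,676 − $32,000) × 0.01297 = $104,676 × 0.01297 = $1,357.64772
Community College District: $136,676 × 0.00596 = $814.58896
Levies subtotal = $6,290.15236
Total = $6,290.15236 + $670 = $6,960.15236

$6,960.15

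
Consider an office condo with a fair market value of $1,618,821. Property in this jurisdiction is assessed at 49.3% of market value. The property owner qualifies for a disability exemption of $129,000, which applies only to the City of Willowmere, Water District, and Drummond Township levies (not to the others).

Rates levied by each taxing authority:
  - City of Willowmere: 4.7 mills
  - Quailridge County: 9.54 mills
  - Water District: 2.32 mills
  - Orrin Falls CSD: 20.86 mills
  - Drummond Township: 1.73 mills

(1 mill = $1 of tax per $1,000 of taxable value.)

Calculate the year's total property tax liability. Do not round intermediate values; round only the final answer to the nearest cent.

Assessed value = $1,618,821 × 0.493 = $798,078.753
City of Willowmere: ($798,078.753 − $129,000) × 0.0047 = $669,078.753 × 0.0047 = $3,144.6701391
Quailridge County: $798,078.753 × 0.00954 = $7,613.67130362
Water District: ($798,078.753 − $129,000) × 0.00232 = $669,078.753 × 0.00232 = $1,552.26270696
Orrin Falls CSD: $798,078.753 × 0.02086 = $16,647.92278758
Drummond Township: ($798,078.753 − $129,000) × 0.00173 = $669,078.753 × 0.00173 = $1,157.50624269
Total = $30,116.03317995

$30,116.03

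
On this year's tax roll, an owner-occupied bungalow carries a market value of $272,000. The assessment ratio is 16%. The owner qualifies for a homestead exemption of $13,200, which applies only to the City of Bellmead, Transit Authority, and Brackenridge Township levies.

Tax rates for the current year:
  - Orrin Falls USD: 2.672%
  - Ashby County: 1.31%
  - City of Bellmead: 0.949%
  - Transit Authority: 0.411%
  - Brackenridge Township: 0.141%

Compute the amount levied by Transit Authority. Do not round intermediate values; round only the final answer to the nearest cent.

Assessed value = $272,000 × 0.16 = $43,520
Transit Authority taxable value = $43,520 − $13,200 = $30,320
Transit Authority levy = $30,320 × 0.00411 = $124.6152

$124.62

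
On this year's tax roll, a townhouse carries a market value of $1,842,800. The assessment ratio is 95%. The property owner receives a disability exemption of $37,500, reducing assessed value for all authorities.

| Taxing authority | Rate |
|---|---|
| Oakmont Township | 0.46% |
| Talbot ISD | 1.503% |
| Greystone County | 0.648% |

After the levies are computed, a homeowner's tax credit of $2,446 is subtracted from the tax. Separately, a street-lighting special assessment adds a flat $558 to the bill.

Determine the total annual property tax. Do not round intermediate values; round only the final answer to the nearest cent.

Assessed value = $1,842,800 × 0.95 = $1,750,660
Taxable value = $1,750,660 − $37,500 = $1,713,160
Oakmont Township: $1,713,160 × 0.0046 = $7,880.536
Talbot ISD: $1,713,160 × 0.01503 = $25,748.7948
Greystone County: $1,713,160 × 0.00648 = $11,101.2768
Levies subtotal = $44,730.6076
After credit = $44,730.6076 − $2,446 = $42,284.6076
Total = $42,284.6076 + $558 = $42,842.6076

$42,842.61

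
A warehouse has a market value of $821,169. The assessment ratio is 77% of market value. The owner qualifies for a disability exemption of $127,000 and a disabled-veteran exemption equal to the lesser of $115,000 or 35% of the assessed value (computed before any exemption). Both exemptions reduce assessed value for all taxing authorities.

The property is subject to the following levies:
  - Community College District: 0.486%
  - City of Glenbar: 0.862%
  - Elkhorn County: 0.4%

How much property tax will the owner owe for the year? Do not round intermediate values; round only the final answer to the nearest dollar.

Assessed value = $821,169 × 0.77 = $632,300.13
Disabled-veteran exemption = min($115,000, 35% × $632,300.13) = min($115,000, $221,305.0455) = $115,000 (dollar cap binds)
Taxable value = $632,300.13 − $127,000 − $115,000 = $390,300.13
Community College District: $390,300.13 × 0.00486 = $1,896.8586318
City of Glenbar: $390,300.13 × 0.00862 = $3,364.3871206
Elkhorn County: $390,300.13 × 0.004 = $1,561.20052
Total = $6,822.4462724

$6,822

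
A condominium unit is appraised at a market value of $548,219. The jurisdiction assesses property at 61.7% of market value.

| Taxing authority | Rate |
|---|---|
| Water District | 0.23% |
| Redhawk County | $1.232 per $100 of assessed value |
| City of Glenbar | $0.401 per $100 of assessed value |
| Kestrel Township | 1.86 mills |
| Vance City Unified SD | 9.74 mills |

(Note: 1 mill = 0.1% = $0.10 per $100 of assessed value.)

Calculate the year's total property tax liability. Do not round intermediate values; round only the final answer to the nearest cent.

Assessed value = $548,219 × 0.617 = $338,251.123
Water District: $338,251.123 × 0.0023 = $777.9775829
Redhawk County: $338,251.123 × 0.01232 = $4,167.25383536
City of Glenbar: $338,251.123 × 0.00401 = $1,356.38700323
Kestrel Township: $338,251.123 × 0.00186 = $629.14708878
Vance City Unified SD: $338,251.123 × 0.00974 = $3,294.56593802
Total = $10,225.33144829

$10,225.33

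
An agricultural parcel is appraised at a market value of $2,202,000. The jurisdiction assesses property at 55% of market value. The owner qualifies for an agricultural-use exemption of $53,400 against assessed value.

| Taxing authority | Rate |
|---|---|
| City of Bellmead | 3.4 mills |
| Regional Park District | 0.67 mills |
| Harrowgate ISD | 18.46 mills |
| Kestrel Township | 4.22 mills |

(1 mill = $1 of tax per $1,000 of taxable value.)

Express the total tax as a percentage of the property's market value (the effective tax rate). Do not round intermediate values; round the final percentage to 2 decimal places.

1.41%

Assessed value = $2,202,000 × 0.55 = $1,211,100
Taxable value = $1,211,100 − $53,400 = $1,157,700
City of Bellmead: $1,157,700 × 0.0034 = $3,936.18
Regional Park District: $1,157,700 × 0.00067 = $775.659
Harrowgate ISD: $1,157,700 × 0.01846 = $21,371.142
Kestrel Township: $1,157,700 × 0.00422 = $4,885.494
Total tax = $30,968.475
Effective rate = $30,968.475 ÷ $2,202,000 = 1.41% of market value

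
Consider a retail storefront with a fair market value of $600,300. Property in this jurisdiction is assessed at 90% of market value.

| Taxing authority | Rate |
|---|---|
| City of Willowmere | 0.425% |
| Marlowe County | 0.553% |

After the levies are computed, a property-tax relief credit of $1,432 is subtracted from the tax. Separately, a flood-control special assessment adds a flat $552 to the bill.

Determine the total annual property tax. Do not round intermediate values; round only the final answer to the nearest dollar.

$4,404

Assessed value = $600,300 × 0.9 = $540,270
City of Willowmere: $540,270 × 0.00425 = $2,296.1475
Marlowe County: $540,270 × 0.00553 = $2,987.6931
Levies subtotal = $5,283.8406
After credit = $5,283.8406 − $1,432 = $3,851.8406
Total = $3,851.8406 + $552 = $4,403.8406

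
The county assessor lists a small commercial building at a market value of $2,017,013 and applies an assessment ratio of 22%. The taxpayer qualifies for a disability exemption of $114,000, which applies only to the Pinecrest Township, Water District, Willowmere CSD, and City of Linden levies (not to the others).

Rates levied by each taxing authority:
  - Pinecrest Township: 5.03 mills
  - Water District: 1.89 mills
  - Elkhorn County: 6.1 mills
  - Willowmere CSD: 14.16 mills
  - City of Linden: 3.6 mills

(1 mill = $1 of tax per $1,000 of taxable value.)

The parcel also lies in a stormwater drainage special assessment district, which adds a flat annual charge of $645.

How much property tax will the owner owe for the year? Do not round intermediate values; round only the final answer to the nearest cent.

Assessed value = $2,017,013 × 0.22 = $443,742.86
Pinecrest Township: ($443,742.86 − $114,000) × 0.00503 = $329,742.86 × 0.00503 = $1,658.6065858
Water District: ($443,742.86 − $114,000) × 0.00189 = $329,742.86 × 0.00189 = $623.2140054
Elkhorn County: $443,742.86 × 0.0061 = $2,706.831446
Willowmere CSD: ($443,742.86 − $114,000) × 0.01416 = $329,742.86 × 0.01416 = $4,669.1588976
City of Linden: ($443,742.86 − $114,000) × 0.0036 = $329,742.86 × 0.0036 = $1,187.074296
Levies subtotal = $10,844.8852308
Total = $10,844.8852308 + $645 = $11,489.8852308

$11,489.89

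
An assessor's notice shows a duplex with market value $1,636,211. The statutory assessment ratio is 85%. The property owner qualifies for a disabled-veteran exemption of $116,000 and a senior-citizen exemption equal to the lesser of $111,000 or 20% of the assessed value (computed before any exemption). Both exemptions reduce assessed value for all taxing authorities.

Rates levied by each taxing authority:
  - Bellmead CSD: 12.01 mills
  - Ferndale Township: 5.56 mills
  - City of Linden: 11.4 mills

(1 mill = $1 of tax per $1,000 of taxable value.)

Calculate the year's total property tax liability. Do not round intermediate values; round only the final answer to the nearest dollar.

Assessed value = $1,636,211 × 0.85 = $1,390,779.35
Senior-citizen exemption = min($111,000, 20% × $1,390,779.35) = min($111,000, $278,155.87) = $111,000 (dollar cap binds)
Taxable value = $1,390,779.35 − $116,000 − $111,000 = $1,163,779.35
Bellmead CSD: $1,163,779.35 × 0.01201 = $13,976.9899935
Ferndale Township: $1,163,779.35 × 0.00556 = $6,470.613186
City of Linden: $1,163,779.35 × 0.0114 = $13,267.08459
Total = $33,714.6877695

$33,715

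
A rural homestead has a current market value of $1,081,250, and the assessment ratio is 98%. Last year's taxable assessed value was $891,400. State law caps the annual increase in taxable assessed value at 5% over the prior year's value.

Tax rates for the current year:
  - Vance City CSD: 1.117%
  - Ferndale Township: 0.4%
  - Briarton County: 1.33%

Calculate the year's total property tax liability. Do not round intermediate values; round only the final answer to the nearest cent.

$26,647.07

Uncapped assessed value = $1,081,250 × 0.98 = $1,059,625
Cap limit = $891,400 × 1.05 = $935,970
Taxable assessed value = min($1,059,625, $935,970) = $935,970 (cap binds)
Vance City CSD: $935,970 × 0.01117 = $10,454.7849
Ferndale Township: $935,970 × 0.004 = $3,743.88
Briarton County: $935,970 × 0.0133 = $12,448.401
Total = $26,647.0659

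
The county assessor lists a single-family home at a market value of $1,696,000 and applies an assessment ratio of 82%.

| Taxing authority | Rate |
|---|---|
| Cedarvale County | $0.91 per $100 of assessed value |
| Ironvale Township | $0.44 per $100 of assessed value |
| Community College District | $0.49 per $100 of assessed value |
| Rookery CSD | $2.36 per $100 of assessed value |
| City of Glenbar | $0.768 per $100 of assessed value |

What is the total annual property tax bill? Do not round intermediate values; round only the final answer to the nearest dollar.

$69,091

Assessed value = $1,696,000 × 0.82 = $1,390,720
Cedarvale County: $1,390,720 × 0.0091 = $12,655.552
Ironvale Township: $1,390,720 × 0.0044 = $6,119.168
Community College District: $1,390,720 × 0.0049 = $6,814.528
Rookery CSD: $1,390,720 × 0.0236 = $32,820.992
City of Glenbar: $1,390,720 × 0.00768 = $10,680.7296
Total = $12,655.552 + $6,119.168 + $6,814.528 + $32,820.992 + $10,680.7296 = $69,090.9696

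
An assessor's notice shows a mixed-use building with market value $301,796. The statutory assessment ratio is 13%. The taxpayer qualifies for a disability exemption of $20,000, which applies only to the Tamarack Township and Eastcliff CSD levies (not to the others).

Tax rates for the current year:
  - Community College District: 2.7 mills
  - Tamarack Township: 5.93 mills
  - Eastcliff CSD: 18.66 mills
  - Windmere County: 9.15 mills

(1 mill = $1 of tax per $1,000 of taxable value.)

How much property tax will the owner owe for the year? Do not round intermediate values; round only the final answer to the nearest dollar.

$938

Assessed value = $301,796 × 0.13 = $39,233.48
Community College District: $39,233.48 × 0.0027 = $105.930396
Tamarack Township: ($39,233.48 − $20,000) × 0.00593 = $19,233.48 × 0.00593 = $114.0545364
Eastcliff CSD: ($39,233.48 − $20,000) × 0.01866 = $19,233.48 × 0.01866 = $358.8967368
Windmere County: $39,233.48 × 0.00915 = $358.986342
Total = $937.8680112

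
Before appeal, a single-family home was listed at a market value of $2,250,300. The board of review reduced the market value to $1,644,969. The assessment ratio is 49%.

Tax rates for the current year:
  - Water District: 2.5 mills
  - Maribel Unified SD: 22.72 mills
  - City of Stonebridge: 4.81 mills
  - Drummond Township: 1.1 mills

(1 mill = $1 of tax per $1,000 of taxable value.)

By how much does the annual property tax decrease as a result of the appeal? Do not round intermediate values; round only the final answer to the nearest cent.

Old assessed value = $2,250,300 × 0.49 = $1,102,647
New assessed value = $1,644,969 × 0.49 = $806,034.81
Combined rate = 0.0025 + 0.02272 + 0.00481 + 0.0011 = 0.03113
Old tax = $1,102,647 × 0.03113 = $34,325.40111
New tax = $806,034.81 × 0.03113 = $25,091.8636353
Reduction = $34,325.40111 − $25,091.8636353 = $9,233.5374747

$9,233.54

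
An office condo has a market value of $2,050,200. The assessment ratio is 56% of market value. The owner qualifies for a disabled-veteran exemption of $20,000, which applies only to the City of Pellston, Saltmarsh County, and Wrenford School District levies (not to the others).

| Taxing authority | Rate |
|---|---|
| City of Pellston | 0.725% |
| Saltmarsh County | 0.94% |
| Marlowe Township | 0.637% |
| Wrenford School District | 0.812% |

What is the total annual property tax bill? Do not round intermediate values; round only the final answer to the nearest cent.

$35,256.81

Assessed value = $2,050,200 × 0.56 = $1,148,112
City of Pellston: ($1,148,112 − $20,000) × 0.00725 = $1,128,112 × 0.00725 = $8,178.812
Saltmarsh County: ($1,148,112 − $20,000) × 0.0094 = $1,128,112 × 0.0094 = $10,604.2528
Marlowe Township: $1,148,112 × 0.00637 = $7,313.47344
Wrenford School District: ($1,148,112 − $20,000) × 0.00812 = $1,128,112 × 0.00812 = $9,160.26944
Total = $35,256.80768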